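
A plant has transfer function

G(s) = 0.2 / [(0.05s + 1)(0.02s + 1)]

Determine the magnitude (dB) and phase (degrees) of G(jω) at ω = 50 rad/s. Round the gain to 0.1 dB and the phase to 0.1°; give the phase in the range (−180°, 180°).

-25.6 dB, -113.2°

At ω = 50 rad/s:
pole (1 + j50·0.05) = 1 + j2.5 → |·| ≈ 2.6926, ∠ ≈ 68.20°
pole (1 + j50·0.02) = 1 + j1 → |·| ≈ 1.4142, ∠ ≈ 45.00°
|G| = 0.2 · 1 / (2.6926 · 1.4142) ≈ 0.052523
Gain = 20 log₁₀(0.052523) ≈ -25.59 dB
∠G = (0°) − (68.20° + 45.00°) = -113.20°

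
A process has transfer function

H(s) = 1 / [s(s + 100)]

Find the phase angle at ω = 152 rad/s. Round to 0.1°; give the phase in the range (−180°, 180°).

-146.7°

At s = jω = j152:
pole (s+100): 100 + j152 → |·| = √(100²+152²) = √33104 ≈ 181.95, ∠ = arctan(152/100) ≈ 56.66°
pole at origin: |s| = 152, ∠ = 90.00° (in denominator)
∠H = 0.00° − 146.66° = -146.66°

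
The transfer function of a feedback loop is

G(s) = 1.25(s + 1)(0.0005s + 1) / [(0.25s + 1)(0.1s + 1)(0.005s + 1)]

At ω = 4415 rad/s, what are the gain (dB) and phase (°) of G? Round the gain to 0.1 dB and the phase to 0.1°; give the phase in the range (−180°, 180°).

At ω = 4415 rad/s:
zero (1 + j4415·1) = 1 + j4415 → |·| ≈ 4415, ∠ ≈ 89.99°
zero (1 + j4415·0.0005) = 1 + j2.2075 → |·| ≈ 2.4234, ∠ ≈ 65.63°
pole (1 + j4415·0.25) = 1 + j1103.75 → |·| ≈ 1103.8, ∠ ≈ 89.95°
pole (1 + j4415·0.1) = 1 + j441.5 → |·| ≈ 441.5, ∠ ≈ 89.87°
pole (1 + j4415·0.005) = 1 + j22.075 → |·| ≈ 22.098, ∠ ≈ 87.41°
|G| = 1.25 · 4415 · 2.4234 / (1103.8 · 441.5 · 22.098) ≈ 0.0012419
Gain = 20 log₁₀(0.0012419) ≈ -58.12 dB
∠G = (89.99° + 65.63°) − (89.95° + 89.87° + 87.41°) = -111.61°

-58.1 dB, -111.6°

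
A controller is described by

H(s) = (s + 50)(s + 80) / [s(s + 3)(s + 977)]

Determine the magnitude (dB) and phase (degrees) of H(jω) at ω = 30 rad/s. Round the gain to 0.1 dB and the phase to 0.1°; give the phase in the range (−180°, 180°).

-45.0 dB, -124.5°

At s = jω = j30:
zero (s+50): 50 + j30 → |·| = √(50²+30²) = √3400 ≈ 58.31, ∠ = arctan(30/50) ≈ 30.96°
zero (s+80): 80 + j30 → |·| = √(80²+30²) = √7300 ≈ 85.44, ∠ = arctan(30/80) ≈ 20.56°
pole (s+3): 3 + j30 → |·| = √(3²+30²) = √909 ≈ 30.15, ∠ = arctan(30/3) ≈ 84.29°
pole (s+977): 977 + j30 → |·| = √(977²+30²) = √955429 ≈ 977.46, ∠ = arctan(30/977) ≈ 1.76°
pole at origin: |s| = 30, ∠ = 90.00° (in denominator)
|H| = 1 · 4982 / 8.8411e+05 ≈ 0.005635
Gain = 20 log₁₀(0.005635) ≈ -44.98 dB
∠H = 51.52° − 176.05° = -124.53°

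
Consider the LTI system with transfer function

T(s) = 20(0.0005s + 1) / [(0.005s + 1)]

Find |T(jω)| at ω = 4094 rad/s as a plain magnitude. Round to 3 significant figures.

At ω = 4094 rad/s:
zero (1 + j4094·0.0005) = 1 + j2.047 → |·| ≈ 2.2782, ∠ ≈ 63.96°
pole (1 + j4094·0.005) = 1 + j20.47 → |·| ≈ 20.494, ∠ ≈ 87.20°
|T| = 20 · 2.2782 / (20.494) ≈ 2.2233

2.22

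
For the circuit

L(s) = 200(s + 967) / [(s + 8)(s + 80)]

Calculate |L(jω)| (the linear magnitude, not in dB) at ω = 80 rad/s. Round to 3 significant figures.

At s = jω = j80:
zero (s+967): 967 + j80 → |·| = √(967²+80²) = √941489 ≈ 970.3, ∠ = arctan(80/967) ≈ 4.73°
pole (s+8): 8 + j80 → |·| = √(8²+80²) = √6464 ≈ 80.399, ∠ = arctan(80/8) ≈ 84.29°
pole (s+80): 80 + j80 → |·| = √(80²+80²) = √12800 ≈ 113.14, ∠ = arctan(80/80) ≈ 45.00°
|L| = 200 · 970.3 / 9096.3 ≈ 21.334

21.3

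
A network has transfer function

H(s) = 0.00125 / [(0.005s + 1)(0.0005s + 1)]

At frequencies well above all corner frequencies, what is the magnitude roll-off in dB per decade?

-40 dB/decade

Each pole contributes −20 dB/decade at high frequency; each zero contributes +20 dB/decade.
Net: 0 zero(s) − 2 pole(s) → -40 dB/decade.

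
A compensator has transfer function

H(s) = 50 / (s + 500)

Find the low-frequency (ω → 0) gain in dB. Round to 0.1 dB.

H(0) = 50 / 500 = 0.1
20 log₁₀(0.1) ≈ -20.00 dB

-20.0 dB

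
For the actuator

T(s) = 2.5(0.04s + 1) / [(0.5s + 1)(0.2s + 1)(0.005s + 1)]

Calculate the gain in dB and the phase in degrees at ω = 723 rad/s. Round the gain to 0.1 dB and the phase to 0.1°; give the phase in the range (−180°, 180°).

-68.7 dB, -166.0°

At ω = 723 rad/s:
zero (1 + j723·0.04) = 1 + j28.92 → |·| ≈ 28.937, ∠ ≈ 88.02°
pole (1 + j723·0.5) = 1 + j361.5 → |·| ≈ 361.5, ∠ ≈ 89.84°
pole (1 + j723·0.2) = 1 + j144.6 → |·| ≈ 144.6, ∠ ≈ 89.60°
pole (1 + j723·0.005) = 1 + j3.615 → |·| ≈ 3.7508, ∠ ≈ 74.54°
|T| = 2.5 · 28.937 / (361.5 · 144.6 · 3.7508) ≈ 0.00036897
Gain = 20 log₁₀(0.00036897) ≈ -68.66 dB
∠T = (88.02°) − (89.84° + 89.60° + 74.54°) = -165.96°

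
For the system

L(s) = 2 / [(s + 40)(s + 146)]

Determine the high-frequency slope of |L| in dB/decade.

-40 dB/decade

Each pole contributes −20 dB/decade at high frequency; each zero contributes +20 dB/decade.
Net: 0 zero(s) − 2 pole(s) → -40 dB/decade.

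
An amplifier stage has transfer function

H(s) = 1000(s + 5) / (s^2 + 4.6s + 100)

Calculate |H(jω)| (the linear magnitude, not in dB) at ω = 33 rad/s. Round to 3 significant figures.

At s = jω = j33:
zero (s+5): 5 + j33 → |·| = √(5²+33²) = √1114 ≈ 33.377, ∠ = arctan(33/5) ≈ 81.38°
quadratic: (j33)² + 4.6·j33 + 100 = -989 + j151.8 → |·| ≈ 1000.6, ∠ ≈ 171.27°
|H| = 1000 · 33.377 / 1000.6 ≈ 33.357

33.4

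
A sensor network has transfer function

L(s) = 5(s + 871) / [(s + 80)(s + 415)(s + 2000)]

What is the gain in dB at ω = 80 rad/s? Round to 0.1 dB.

At s = jω = j80:
zero (s+871): 871 + j80 → |·| = √(871²+80²) = √765041 ≈ 874.67, ∠ = arctan(80/871) ≈ 5.25°
pole (s+80): 80 + j80 → |·| = √(80²+80²) = √12800 ≈ 113.14, ∠ = arctan(80/80) ≈ 45.00°
pole (s+415): 415 + j80 → |·| = √(415²+80²) = √178625 ≈ 422.64, ∠ = arctan(80/415) ≈ 10.91°
pole (s+2000): 2000 + j80 → |·| = √(2000²+80²) = √4006400 ≈ 2001.6, ∠ = arctan(80/2000) ≈ 2.29°
|L| = 5 · 874.67 / 9.5711e+07 ≈ 4.5693e-05
Gain = 20 log₁₀(4.5693e-05) ≈ -86.80 dB

-86.8 dB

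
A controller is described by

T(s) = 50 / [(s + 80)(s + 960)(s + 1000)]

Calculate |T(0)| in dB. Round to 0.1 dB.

-123.7 dB

T(0) = 50 / (80·960·1000) ≈ 6.5104e-07
20 log₁₀(6.5104e-07) ≈ -123.73 dB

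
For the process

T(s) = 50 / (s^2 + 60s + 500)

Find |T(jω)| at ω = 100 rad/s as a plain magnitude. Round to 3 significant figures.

0.00445

Substitute s = j100:
Numerator: 50 = 50 + j0
Denominator: (j100)^2 + 60(j100) + 500 = -9500 + j6000
|N| = √(50² + 0²) ≈ 50, ∠N ≈ 0.00°
|D| = √(9500² + 6000²) ≈ 11236, ∠D ≈ 147.72°
|T| = 50 / 11236 ≈ 0.00445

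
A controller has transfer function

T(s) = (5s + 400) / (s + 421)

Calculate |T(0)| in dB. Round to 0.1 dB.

T(0) = 400 / 421 ≈ 0.95012
20 log₁₀(0.95012) ≈ -0.44 dB

-0.4 dB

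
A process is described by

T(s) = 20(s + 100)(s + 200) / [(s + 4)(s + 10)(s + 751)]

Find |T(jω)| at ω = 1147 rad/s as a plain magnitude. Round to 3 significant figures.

At s = jω = j1147:
zero (s+100): 100 + j1147 → |·| = √(100²+1147²) = √1325609 ≈ 1151.4, ∠ = arctan(1147/100) ≈ 85.02°
zero (s+200): 200 + j1147 → |·| = √(200²+1147²) = √1355609 ≈ 1164.3, ∠ = arctan(1147/200) ≈ 80.11°
pole (s+4): 4 + j1147 → |·| = √(4²+1147²) = √1315625 ≈ 1147, ∠ = arctan(1147/4) ≈ 89.80°
pole (s+10): 10 + j1147 → |·| = √(10²+1147²) = √1315709 ≈ 1147, ∠ = arctan(1147/10) ≈ 89.50°
pole (s+751): 751 + j1147 → |·| = √(751²+1147²) = √1879610 ≈ 1371, ∠ = arctan(1147/751) ≈ 56.79°
|T| = 20 · 1.3406e+06 / 1.8037e+09 ≈ 0.014865

0.0149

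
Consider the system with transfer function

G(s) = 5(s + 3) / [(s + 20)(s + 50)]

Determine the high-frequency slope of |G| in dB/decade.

-20 dB/decade

Each pole contributes −20 dB/decade at high frequency; each zero contributes +20 dB/decade.
Net: 1 zero(s) − 2 pole(s) → -20 dB/decade.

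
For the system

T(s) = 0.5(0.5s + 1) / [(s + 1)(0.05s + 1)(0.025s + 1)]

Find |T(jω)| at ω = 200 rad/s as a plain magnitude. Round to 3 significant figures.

At ω = 200 rad/s:
zero (1 + j200·0.5) = 1 + j100 → |·| ≈ 100, ∠ ≈ 89.43°
pole (1 + j200·1) = 1 + j200 → |·| ≈ 200, ∠ ≈ 89.71°
pole (1 + j200·0.05) = 1 + j10 → |·| ≈ 10.05, ∠ ≈ 84.29°
pole (1 + j200·0.025) = 1 + j5 → |·| ≈ 5.099, ∠ ≈ 78.69°
|T| = 0.5 · 100 / (200 · 10.05 · 5.099) ≈ 0.0048785

0.00488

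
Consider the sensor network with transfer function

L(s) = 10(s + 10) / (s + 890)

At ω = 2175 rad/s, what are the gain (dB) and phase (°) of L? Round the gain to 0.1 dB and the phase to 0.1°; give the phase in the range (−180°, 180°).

At s = jω = j2175:
zero (s+10): 10 + j2175 → |·| = √(10²+2175²) = √4730725 ≈ 2175, ∠ = arctan(2175/10) ≈ 89.74°
pole (s+890): 890 + j2175 → |·| = √(890²+2175²) = √5522725 ≈ 2350, ∠ = arctan(2175/890) ≈ 67.75°
|L| = 10 · 2175 / 2350 ≈ 9.2553
Gain = 20 log₁₀(9.2553) ≈ 19.33 dB
∠L = 89.74° − 67.75° = 21.99°

19.3 dB, 22.0°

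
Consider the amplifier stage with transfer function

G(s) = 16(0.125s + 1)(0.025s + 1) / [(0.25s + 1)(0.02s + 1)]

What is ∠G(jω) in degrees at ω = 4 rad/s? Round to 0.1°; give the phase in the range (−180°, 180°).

-17.3°

At ω = 4 rad/s:
zero (1 + j4·0.125) = 1 + j0.5 → |·| ≈ 1.118, ∠ ≈ 26.57°
zero (1 + j4·0.025) = 1 + j0.1 → |·| ≈ 1.005, ∠ ≈ 5.71°
pole (1 + j4·0.25) = 1 + j1 → |·| ≈ 1.4142, ∠ ≈ 45.00°
pole (1 + j4·0.02) = 1 + j0.08 → |·| ≈ 1.0032, ∠ ≈ 4.57°
∠G = (26.57° + 5.71°) − (45.00° + 4.57°) = -17.29°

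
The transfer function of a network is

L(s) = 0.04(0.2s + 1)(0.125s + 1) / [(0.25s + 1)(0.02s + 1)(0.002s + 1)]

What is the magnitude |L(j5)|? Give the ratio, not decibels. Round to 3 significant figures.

At ω = 5 rad/s:
zero (1 + j5·0.2) = 1 + j1 → |·| ≈ 1.4142, ∠ ≈ 45.00°
zero (1 + j5·0.125) = 1 + j0.625 → |·| ≈ 1.1792, ∠ ≈ 32.01°
pole (1 + j5·0.25) = 1 + j1.25 → |·| ≈ 1.6008, ∠ ≈ 51.34°
pole (1 + j5·0.02) = 1 + j0.1 → |·| ≈ 1.005, ∠ ≈ 5.71°
pole (1 + j5·0.002) = 1 + j0.01 → |·| ≈ 1, ∠ ≈ 0.57°
|L| = 0.04 · 1.4142 · 1.1792 / (1.6008 · 1.005 · 1) ≈ 0.041462

0.0415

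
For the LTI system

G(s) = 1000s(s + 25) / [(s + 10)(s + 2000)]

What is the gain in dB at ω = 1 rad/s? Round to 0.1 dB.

1.9 dB

At s = jω = j1:
zero (s+25): 25 + j1 → |·| = √(25²+1²) = √626 ≈ 25.02, ∠ = arctan(1/25) ≈ 2.29°
zero at origin: s = j1 → |·| = 1, ∠ = 90.00°
pole (s+10): 10 + j1 → |·| = √(10²+1²) = √101 ≈ 10.05, ∠ = arctan(1/10) ≈ 5.71°
pole (s+2000): 2000 + j1 → |·| = √(2000²+1²) = √4000001 ≈ 2000, ∠ = arctan(1/2000) ≈ 0.03°
|G| = 1000 · 25.02 / 20100 ≈ 1.2448
Gain = 20 log₁₀(1.2448) ≈ 1.90 dB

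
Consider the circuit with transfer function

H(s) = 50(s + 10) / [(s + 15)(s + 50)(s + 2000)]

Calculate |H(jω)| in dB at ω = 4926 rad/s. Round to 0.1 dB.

At s = jω = j4926:
zero (s+10): 10 + j4926 → |·| = √(10²+4926²) = √24265576 ≈ 4926, ∠ = arctan(4926/10) ≈ 89.88°
pole (s+15): 15 + j4926 → |·| = √(15²+4926²) = √24265701 ≈ 4926, ∠ = arctan(4926/15) ≈ 89.83°
pole (s+50): 50 + j4926 → |·| = √(50²+4926²) = √24267976 ≈ 4926.3, ∠ = arctan(4926/50) ≈ 89.42°
pole (s+2000): 2000 + j4926 → |·| = √(2000²+4926²) = √28265476 ≈ 5316.5, ∠ = arctan(4926/2000) ≈ 67.90°
|H| = 50 · 4926 / 1.2902e+11 ≈ 1.909e-06
Gain = 20 log₁₀(1.909e-06) ≈ -114.38 dB

-114.4 dB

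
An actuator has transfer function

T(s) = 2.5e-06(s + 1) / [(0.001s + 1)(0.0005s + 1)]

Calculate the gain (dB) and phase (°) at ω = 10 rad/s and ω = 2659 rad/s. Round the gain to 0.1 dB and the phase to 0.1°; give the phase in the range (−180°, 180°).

At ω = 10 rad/s:
zero (1 + j10·1) = 1 + j10 → |·| ≈ 10.05, ∠ ≈ 84.29°
pole (1 + j10·0.001) = 1 + j0.01 → |·| ≈ 1, ∠ ≈ 0.57°
pole (1 + j10·0.0005) = 1 + j0.005 → |·| ≈ 1, ∠ ≈ 0.29°
|T| = 2.5e-06 · 10.05 / (1 · 1) ≈ 2.5125e-05
Gain = 20 log₁₀(2.5125e-05) ≈ -92.00 dB
∠T = (84.29°) − (0.57° + 0.29°) = 83.43°

At ω = 2659 rad/s:
zero (1 + j2659·1) = 1 + j2659 → |·| ≈ 2659, ∠ ≈ 89.98°
pole (1 + j2659·0.001) = 1 + j2.659 → |·| ≈ 2.8408, ∠ ≈ 69.39°
pole (1 + j2659·0.0005) = 1 + j1.3295 → |·| ≈ 1.6636, ∠ ≈ 53.05°
|T| = 2.5e-06 · 2659 / (2.8408 · 1.6636) ≈ 0.0014066
Gain = 20 log₁₀(0.0014066) ≈ -57.04 dB
∠T = (89.98°) − (69.39° + 53.05°) = -32.46°

ω = 10: -92.0 dB, 83.4°; ω = 2659: -57.0 dB, -32.5°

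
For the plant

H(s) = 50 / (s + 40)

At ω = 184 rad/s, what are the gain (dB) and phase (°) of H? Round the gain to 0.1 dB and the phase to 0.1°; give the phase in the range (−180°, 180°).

Substitute s = j184:
Numerator: 50 = 50 + j0
Denominator: (j184) + 40 = 40 + j184
|N| = √(50² + 0²) ≈ 50, ∠N ≈ 0.00°
|D| = √(40² + 184²) ≈ 188.3, ∠D ≈ 77.74°
|H| = 50 / 188.3 ≈ 0.26553
Gain = 20 log₁₀(0.26553) ≈ -11.52 dB
∠H = 0.00° − 77.74° = -77.74°

-11.5 dB, -77.7°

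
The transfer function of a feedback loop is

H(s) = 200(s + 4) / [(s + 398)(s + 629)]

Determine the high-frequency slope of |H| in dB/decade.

Each pole contributes −20 dB/decade at high frequency; each zero contributes +20 dB/decade.
Net: 1 zero(s) − 2 pole(s) → -20 dB/decade.

-20 dB/decade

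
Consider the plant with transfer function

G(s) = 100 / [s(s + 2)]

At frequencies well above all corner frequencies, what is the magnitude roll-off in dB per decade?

-40 dB/decade

Each pole contributes −20 dB/decade at high frequency; each zero contributes +20 dB/decade.
Net: 0 zero(s) − 2 pole(s) → -40 dB/decade.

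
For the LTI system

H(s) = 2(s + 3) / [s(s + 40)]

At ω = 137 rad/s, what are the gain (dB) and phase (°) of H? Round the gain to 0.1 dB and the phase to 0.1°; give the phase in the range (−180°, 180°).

-37.1 dB, -75.0°

At s = jω = j137:
zero (s+3): 3 + j137 → |·| = √(3²+137²) = √18778 ≈ 137.03, ∠ = arctan(137/3) ≈ 88.75°
pole (s+40): 40 + j137 → |·| = √(40²+137²) = √20369 ≈ 142.72, ∠ = arctan(137/40) ≈ 73.72°
pole at origin: |s| = 137, ∠ = 90.00° (in denominator)
|H| = 2 · 137.03 / 19553 ≈ 0.014016
Gain = 20 log₁₀(0.014016) ≈ -37.07 dB
∠H = 88.75° − 163.72° = -74.97°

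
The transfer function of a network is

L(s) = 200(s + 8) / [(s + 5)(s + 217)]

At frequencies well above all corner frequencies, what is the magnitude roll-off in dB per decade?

Each pole contributes −20 dB/decade at high frequency; each zero contributes +20 dB/decade.
Net: 1 zero(s) − 2 pole(s) → -20 dB/decade.

-20 dB/decade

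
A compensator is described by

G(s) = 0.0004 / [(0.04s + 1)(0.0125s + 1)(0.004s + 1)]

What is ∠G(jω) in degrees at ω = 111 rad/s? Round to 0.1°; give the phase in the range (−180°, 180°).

-155.5°

At ω = 111 rad/s:
pole (1 + j111·0.04) = 1 + j4.44 → |·| ≈ 4.5512, ∠ ≈ 77.31°
pole (1 + j111·0.0125) = 1 + j1.3875 → |·| ≈ 1.7103, ∠ ≈ 54.22°
pole (1 + j111·0.004) = 1 + j0.444 → |·| ≈ 1.0941, ∠ ≈ 23.94°
∠G = (0°) − (77.31° + 54.22° + 23.94°) = -155.47°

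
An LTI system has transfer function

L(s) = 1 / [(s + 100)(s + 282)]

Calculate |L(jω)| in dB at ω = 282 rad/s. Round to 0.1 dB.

At s = jω = j282:
pole (s+100): 100 + j282 → |·| = √(100²+282²) = √89524 ≈ 299.21, ∠ = arctan(282/100) ≈ 70.47°
pole (s+282): 282 + j282 → |·| = √(282²+282²) = √159048 ≈ 398.81, ∠ = arctan(282/282) ≈ 45.00°
|L| = 1 / 1.1933e+05 ≈ 8.3801e-06
Gain = 20 log₁₀(8.3801e-06) ≈ -101.54 dB

-101.5 dB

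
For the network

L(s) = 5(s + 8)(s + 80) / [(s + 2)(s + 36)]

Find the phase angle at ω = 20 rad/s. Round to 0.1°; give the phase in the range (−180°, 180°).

At s = jω = j20:
zero (s+8): 8 + j20 → |·| = √(8²+20²) = √464 ≈ 21.541, ∠ = arctan(20/8) ≈ 68.20°
zero (s+80): 80 + j20 → |·| = √(80²+20²) = √6800 ≈ 82.462, ∠ = arctan(20/80) ≈ 14.04°
pole (s+2): 2 + j20 → |·| = √(2²+20²) = √404 ≈ 20.1, ∠ = arctan(20/2) ≈ 84.29°
pole (s+36): 36 + j20 → |·| = √(36²+20²) = √1696 ≈ 41.183, ∠ = arctan(20/36) ≈ 29.05°
∠L = 82.24° − 113.34° = -31.10°

-31.1°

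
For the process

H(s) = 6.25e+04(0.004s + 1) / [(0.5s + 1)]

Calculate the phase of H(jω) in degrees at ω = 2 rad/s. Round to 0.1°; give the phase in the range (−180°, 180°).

-44.5°

At ω = 2 rad/s:
zero (1 + j2·0.004) = 1 + j0.008 → |·| ≈ 1, ∠ ≈ 0.46°
pole (1 + j2·0.5) = 1 + j1 → |·| ≈ 1.4142, ∠ ≈ 45.00°
∠H = (0.46°) − (45.00°) = -44.54°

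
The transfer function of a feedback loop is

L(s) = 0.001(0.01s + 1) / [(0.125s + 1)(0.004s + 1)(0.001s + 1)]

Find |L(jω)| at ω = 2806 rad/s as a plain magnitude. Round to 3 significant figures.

2.38e-06

At ω = 2806 rad/s:
zero (1 + j2806·0.01) = 1 + j28.06 → |·| ≈ 28.078, ∠ ≈ 87.96°
pole (1 + j2806·0.125) = 1 + j350.75 → |·| ≈ 350.75, ∠ ≈ 89.84°
pole (1 + j2806·0.004) = 1 + j11.224 → |·| ≈ 11.268, ∠ ≈ 84.91°
pole (1 + j2806·0.001) = 1 + j2.806 → |·| ≈ 2.9789, ∠ ≈ 70.38°
|L| = 0.001 · 28.078 / (350.75 · 11.268 · 2.9789) ≈ 2.3849e-06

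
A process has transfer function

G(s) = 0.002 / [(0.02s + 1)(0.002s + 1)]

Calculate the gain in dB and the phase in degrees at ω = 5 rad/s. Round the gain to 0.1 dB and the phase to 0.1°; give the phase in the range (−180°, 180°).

-54.0 dB, -6.3°

At ω = 5 rad/s:
pole (1 + j5·0.02) = 1 + j0.1 → |·| ≈ 1.005, ∠ ≈ 5.71°
pole (1 + j5·0.002) = 1 + j0.01 → |·| ≈ 1, ∠ ≈ 0.57°
|G| = 0.002 · 1 / (1.005 · 1) ≈ 0.00199
Gain = 20 log₁₀(0.00199) ≈ -54.02 dB
∠G = (0°) − (5.71° + 0.57°) = -6.28°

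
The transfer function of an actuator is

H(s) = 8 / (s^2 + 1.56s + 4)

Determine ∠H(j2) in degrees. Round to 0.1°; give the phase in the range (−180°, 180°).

At s = jω = j2:
quadratic: (j2)² + 1.56·j2 + 4 = 0 + j3.12 → |·| ≈ 3.12, ∠ ≈ 90.00°
∠H = 0.00° − 90.00° = -90.00°

-90.0°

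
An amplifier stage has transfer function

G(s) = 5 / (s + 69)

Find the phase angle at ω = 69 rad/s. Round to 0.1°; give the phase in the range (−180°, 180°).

Substitute s = j69:
Numerator: 5 = 5 + j0
Denominator: (j69) + 69 = 69 + j69
|N| = √(5² + 0²) ≈ 5, ∠N ≈ 0.00°
|D| = √(69² + 69²) ≈ 97.581, ∠D ≈ 45.00°
∠G = 0.00° − 45.00° = -45.00°

-45.0°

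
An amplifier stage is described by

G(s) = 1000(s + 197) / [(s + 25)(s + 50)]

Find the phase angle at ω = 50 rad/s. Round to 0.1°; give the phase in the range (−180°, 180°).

At s = jω = j50:
zero (s+197): 197 + j50 → |·| = √(197²+50²) = √41309 ≈ 203.25, ∠ = arctan(50/197) ≈ 14.24°
pole (s+25): 25 + j50 → |·| = √(25²+50²) = √3125 ≈ 55.902, ∠ = arctan(50/25) ≈ 63.43°
pole (s+50): 50 + j50 → |·| = √(50²+50²) = √5000 ≈ 70.711, ∠ = arctan(50/50) ≈ 45.00°
∠G = 14.24° − 108.43° = -94.19°

-94.2°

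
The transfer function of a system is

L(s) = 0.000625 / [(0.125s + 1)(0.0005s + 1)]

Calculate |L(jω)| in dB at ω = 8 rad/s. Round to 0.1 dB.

At ω = 8 rad/s:
pole (1 + j8·0.125) = 1 + j1 → |·| ≈ 1.4142, ∠ ≈ 45.00°
pole (1 + j8·0.0005) = 1 + j0.004 → |·| ≈ 1, ∠ ≈ 0.23°
|L| = 0.000625 · 1 / (1.4142 · 1) ≈ 0.00044195
Gain = 20 log₁₀(0.00044195) ≈ -67.09 dB

-67.1 dB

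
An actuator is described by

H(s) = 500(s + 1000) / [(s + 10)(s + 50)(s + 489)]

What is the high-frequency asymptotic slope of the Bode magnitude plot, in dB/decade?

Each pole contributes −20 dB/decade at high frequency; each zero contributes +20 dB/decade.
Net: 1 zero(s) − 3 pole(s) → -40 dB/decade.

-40 dB/decade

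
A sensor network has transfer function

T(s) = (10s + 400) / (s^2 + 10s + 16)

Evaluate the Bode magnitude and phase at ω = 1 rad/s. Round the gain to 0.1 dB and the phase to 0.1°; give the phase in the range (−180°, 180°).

Substitute s = j1:
Numerator: 10(j1) + 400 = 400 + j10
Denominator: (j1)^2 + 10(j1) + 16 = 15 + j10
|N| = √(400² + 10²) ≈ 400.12, ∠N ≈ 1.43°
|D| = √(15² + 10²) ≈ 18.028, ∠D ≈ 33.69°
|T| = 400.12 / 18.028 ≈ 22.194
Gain = 20 log₁₀(22.194) ≈ 26.92 dB
∠T = 1.43° − 33.69° = -32.26°

26.9 dB, -32.3°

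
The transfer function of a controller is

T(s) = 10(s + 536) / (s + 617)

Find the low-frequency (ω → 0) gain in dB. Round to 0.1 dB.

18.8 dB

T(0) = 10·536 / (617) ≈ 8.6872
20 log₁₀(8.6872) ≈ 18.78 dB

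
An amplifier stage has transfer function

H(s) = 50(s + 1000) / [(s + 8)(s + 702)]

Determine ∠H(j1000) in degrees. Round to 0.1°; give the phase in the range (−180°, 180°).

-99.5°

At s = jω = j1000:
zero (s+1000): 1000 + j1000 → |·| = √(1000²+1000²) = √2000000 ≈ 1414.2, ∠ = arctan(1000/1000) ≈ 45.00°
pole (s+8): 8 + j1000 → |·| = √(8²+1000²) = √1000064 ≈ 1000, ∠ = arctan(1000/8) ≈ 89.54°
pole (s+702): 702 + j1000 → |·| = √(702²+1000²) = √1492804 ≈ 1221.8, ∠ = arctan(1000/702) ≈ 54.93°
∠H = 45.00° − 144.47° = -99.47°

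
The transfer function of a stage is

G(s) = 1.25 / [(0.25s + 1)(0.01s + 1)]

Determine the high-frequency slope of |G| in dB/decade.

Each pole contributes −20 dB/decade at high frequency; each zero contributes +20 dB/decade.
Net: 0 zero(s) − 2 pole(s) → -40 dB/decade.

-40 dB/decade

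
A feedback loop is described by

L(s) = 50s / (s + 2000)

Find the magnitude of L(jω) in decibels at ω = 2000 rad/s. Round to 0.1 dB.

At s = jω = j2000:
zero at origin: s = j2000 → |·| = 2000, ∠ = 90.00°
pole (s+2000): 2000 + j2000 → |·| = √(2000²+2000²) = √8000000 ≈ 2828.4, ∠ = arctan(2000/2000) ≈ 45.00°
|L| = 50 · 2000 / 2828.4 ≈ 35.356
Gain = 20 log₁₀(35.356) ≈ 30.97 dB

31.0 dB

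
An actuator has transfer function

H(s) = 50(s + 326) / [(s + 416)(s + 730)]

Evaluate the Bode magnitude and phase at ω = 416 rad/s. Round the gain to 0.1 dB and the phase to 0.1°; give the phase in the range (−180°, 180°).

At s = jω = j416:
zero (s+326): 326 + j416 → |·| = √(326²+416²) = √279332 ≈ 528.52, ∠ = arctan(416/326) ≈ 51.92°
pole (s+416): 416 + j416 → |·| = √(416²+416²) = √346112 ≈ 588.31, ∠ = arctan(416/416) ≈ 45.00°
pole (s+730): 730 + j416 → |·| = √(730²+416²) = √705956 ≈ 840.21, ∠ = arctan(416/730) ≈ 29.68°
|H| = 50 · 528.52 / 4.943e+05 ≈ 0.053461
Gain = 20 log₁₀(0.053461) ≈ -25.44 dB
∠H = 51.92° − 74.68° = -22.76°

-25.4 dB, -22.8°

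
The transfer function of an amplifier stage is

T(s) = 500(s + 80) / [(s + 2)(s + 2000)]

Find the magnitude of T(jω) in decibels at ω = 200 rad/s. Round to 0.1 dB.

At s = jω = j200:
zero (s+80): 80 + j200 → |·| = √(80²+200²) = √46400 ≈ 215.41, ∠ = arctan(200/80) ≈ 68.20°
pole (s+2): 2 + j200 → |·| = √(2²+200²) = √40004 ≈ 200.01, ∠ = arctan(200/2) ≈ 89.43°
pole (s+2000): 2000 + j200 → |·| = √(2000²+200²) = √4040000 ≈ 2010, ∠ = arctan(200/2000) ≈ 5.71°
|T| = 500 · 215.41 / 4.0202e+05 ≈ 0.26791
Gain = 20 log₁₀(0.26791) ≈ -11.44 dB

-11.4 dB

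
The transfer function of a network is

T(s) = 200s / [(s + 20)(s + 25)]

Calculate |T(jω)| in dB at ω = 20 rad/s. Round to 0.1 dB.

At s = jω = j20:
zero at origin: s = j20 → |·| = 20, ∠ = 90.00°
pole (s+20): 20 + j20 → |·| = √(20²+20²) = √800 ≈ 28.284, ∠ = arctan(20/20) ≈ 45.00°
pole (s+25): 25 + j20 → |·| = √(25²+20²) = √1025 ≈ 32.016, ∠ = arctan(20/25) ≈ 38.66°
|T| = 200 · 20 / 905.54 ≈ 4.4173
Gain = 20 log₁₀(4.4173) ≈ 12.90 dB

12.9 dB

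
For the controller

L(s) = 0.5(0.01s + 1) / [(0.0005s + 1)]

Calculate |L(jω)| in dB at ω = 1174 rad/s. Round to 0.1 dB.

At ω = 1174 rad/s:
zero (1 + j1174·0.01) = 1 + j11.74 → |·| ≈ 11.783, ∠ ≈ 85.13°
pole (1 + j1174·0.0005) = 1 + j0.587 → |·| ≈ 1.1596, ∠ ≈ 30.41°
|L| = 0.5 · 11.783 / (1.1596) ≈ 5.0806
Gain = 20 log₁₀(5.0806) ≈ 14.12 dB

14.1 dB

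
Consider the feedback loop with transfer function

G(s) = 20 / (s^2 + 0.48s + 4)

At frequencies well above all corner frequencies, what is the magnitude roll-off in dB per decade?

Each pole contributes −20 dB/decade at high frequency; each zero contributes +20 dB/decade.
Net: 0 zero(s) − 2 pole(s) → -40 dB/decade.

-40 dB/decade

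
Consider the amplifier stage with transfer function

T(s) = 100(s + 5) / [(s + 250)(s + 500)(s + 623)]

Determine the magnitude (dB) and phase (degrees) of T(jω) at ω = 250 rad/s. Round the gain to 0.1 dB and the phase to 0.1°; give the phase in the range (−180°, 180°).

At s = jω = j250:
zero (s+5): 5 + j250 → |·| = √(5²+250²) = √62525 ≈ 250.05, ∠ = arctan(250/5) ≈ 88.85°
pole (s+250): 250 + j250 → |·| = √(250²+250²) = √125000 ≈ 353.55, ∠ = arctan(250/250) ≈ 45.00°
pole (s+500): 500 + j250 → |·| = √(500²+250²) = √312500 ≈ 559.02, ∠ = arctan(250/500) ≈ 26.57°
pole (s+623): 623 + j250 → |·| = √(623²+250²) = √450629 ≈ 671.29, ∠ = arctan(250/623) ≈ 21.86°
|T| = 100 · 250.05 / 1.3267e+08 ≈ 0.00018848
Gain = 20 log₁₀(0.00018848) ≈ -74.49 dB
∠T = 88.85° − 93.43° = -4.58°

-74.5 dB, -4.6°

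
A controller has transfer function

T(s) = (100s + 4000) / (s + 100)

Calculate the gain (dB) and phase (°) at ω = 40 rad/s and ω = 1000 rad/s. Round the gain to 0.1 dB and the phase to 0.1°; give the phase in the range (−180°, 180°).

Substitute s = j40:
Numerator: 100(j40) + 4000 = 4000 + j4000
Denominator: (j40) + 100 = 100 + j40
|N| = √(4000² + 4000²) ≈ 5656.9, ∠N ≈ 45.00°
|D| = √(100² + 40²) ≈ 107.7, ∠D ≈ 21.80°
|T| = 5656.9 / 107.7 ≈ 52.525
Gain = 20 log₁₀(52.525) ≈ 34.41 dB
∠T = 45.00° − 21.80° = 23.20°

Substitute s = j1000:
Numerator: 100(j1000) + 4000 = 4000 + j100000
Denominator: (j1000) + 100 = 100 + j1000
|N| = √(4000² + 100000²) ≈ 1.0008e+05, ∠N ≈ 87.71°
|D| = √(100² + 1000²) ≈ 1005, ∠D ≈ 84.29°
|T| = 1.0008e+05 / 1005 ≈ 99.582
Gain = 20 log₁₀(99.582) ≈ 39.96 dB
∠T = 87.71° − 84.29° = 3.42°

ω = 40: 34.4 dB, 23.2°; ω = 1000: 40.0 dB, 3.4°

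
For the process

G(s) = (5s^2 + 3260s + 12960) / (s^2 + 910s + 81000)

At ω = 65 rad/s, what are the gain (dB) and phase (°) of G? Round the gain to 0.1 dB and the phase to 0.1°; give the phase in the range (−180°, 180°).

Substitute s = j65:
Numerator: 5(j65)^2 + 3260(j65) + 12960 = -8165 + j211900
Denominator: (j65)^2 + 910(j65) + 81000 = 76775 + j59150
|N| = √(8165² + 211900²) ≈ 2.1206e+05, ∠N ≈ 92.21°
|D| = √(76775² + 59150²) ≈ 96918, ∠D ≈ 37.61°
|G| = 2.1206e+05 / 96918 ≈ 2.188
Gain = 20 log₁₀(2.188) ≈ 6.80 dB
∠G = 92.21° − 37.61° = 54.60°

6.8 dB, 54.6°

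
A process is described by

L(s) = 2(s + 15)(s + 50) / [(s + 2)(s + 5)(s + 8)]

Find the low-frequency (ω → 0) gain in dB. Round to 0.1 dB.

L(0) = 2·15·50 / (2·5·8) = 18.75
20 log₁₀(18.75) ≈ 25.46 dB

25.5 dB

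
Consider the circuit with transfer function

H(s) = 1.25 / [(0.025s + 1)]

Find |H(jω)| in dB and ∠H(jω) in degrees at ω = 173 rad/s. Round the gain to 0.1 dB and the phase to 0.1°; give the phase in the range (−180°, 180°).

At ω = 173 rad/s:
pole (1 + j173·0.025) = 1 + j4.325 → |·| ≈ 4.4391, ∠ ≈ 76.98°
|H| = 1.25 · 1 / (4.4391) ≈ 0.28159
Gain = 20 log₁₀(0.28159) ≈ -11.01 dB
∠H = (0°) − (76.98°) = -76.98°

-11.0 dB, -77.0°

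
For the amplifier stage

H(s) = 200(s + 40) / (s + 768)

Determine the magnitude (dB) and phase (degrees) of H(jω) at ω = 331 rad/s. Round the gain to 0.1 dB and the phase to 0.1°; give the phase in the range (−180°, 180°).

38.0 dB, 59.8°

At s = jω = j331:
zero (s+40): 40 + j331 → |·| = √(40²+331²) = √111161 ≈ 333.41, ∠ = arctan(331/40) ≈ 83.11°
pole (s+768): 768 + j331 → |·| = √(768²+331²) = √699385 ≈ 836.29, ∠ = arctan(331/768) ≈ 23.32°
|H| = 200 · 333.41 / 836.29 ≈ 79.735
Gain = 20 log₁₀(79.735) ≈ 38.03 dB
∠H = 83.11° − 23.32° = 59.79°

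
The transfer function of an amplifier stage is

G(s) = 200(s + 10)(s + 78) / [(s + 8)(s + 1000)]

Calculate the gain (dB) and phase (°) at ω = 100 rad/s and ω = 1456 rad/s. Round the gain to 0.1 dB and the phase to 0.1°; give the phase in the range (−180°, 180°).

At s = jω = j100:
zero (s+10): 10 + j100 → |·| = √(10²+100²) = √10100 ≈ 100.5, ∠ = arctan(100/10) ≈ 84.29°
zero (s+78): 78 + j100 → |·| = √(78²+100²) = √16084 ≈ 126.82, ∠ = arctan(100/78) ≈ 52.05°
pole (s+8): 8 + j100 → |·| = √(8²+100²) = √10064 ≈ 100.32, ∠ = arctan(100/8) ≈ 85.43°
pole (s+1000): 1000 + j100 → |·| = √(1000²+100²) = √1010000 ≈ 1005, ∠ = arctan(100/1000) ≈ 5.71°
|G| = 200 · 12745 / 1.0082e+05 ≈ 25.283
Gain = 20 log₁₀(25.283) ≈ 28.06 dB
∠G = 136.34° − 91.14° = 45.20°

At s = jω = j1456:
zero (s+10): 10 + j1456 → |·| = √(10²+1456²) = √2120036 ≈ 1456, ∠ = arctan(1456/10) ≈ 89.61°
zero (s+78): 78 + j1456 → |·| = √(78²+1456²) = √2126020 ≈ 1458.1, ∠ = arctan(1456/78) ≈ 86.93°
pole (s+8): 8 + j1456 → |·| = √(8²+1456²) = √2120000 ≈ 1456, ∠ = arctan(1456/8) ≈ 89.69°
pole (s+1000): 1000 + j1456 → |·| = √(1000²+1456²) = √3119936 ≈ 1766.3, ∠ = arctan(1456/1000) ≈ 55.52°
|G| = 200 · 2.123e+06 / 2.5717e+06 ≈ 165.1
Gain = 20 log₁₀(165.1) ≈ 44.35 dB
∠G = 176.54° − 145.21° = 31.33°

ω = 100: 28.1 dB, 45.2°; ω = 1456: 44.4 dB, 31.3°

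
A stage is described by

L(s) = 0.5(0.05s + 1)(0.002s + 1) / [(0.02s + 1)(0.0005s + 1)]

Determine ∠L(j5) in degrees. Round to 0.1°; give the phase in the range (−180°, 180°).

8.8°

At ω = 5 rad/s:
zero (1 + j5·0.05) = 1 + j0.25 → |·| ≈ 1.0308, ∠ ≈ 14.04°
zero (1 + j5·0.002) = 1 + j0.01 → |·| ≈ 1, ∠ ≈ 0.57°
pole (1 + j5·0.02) = 1 + j0.1 → |·| ≈ 1.005, ∠ ≈ 5.71°
pole (1 + j5·0.0005) = 1 + j0.0025 → |·| ≈ 1, ∠ ≈ 0.14°
∠L = (14.04° + 0.57°) − (5.71° + 0.14°) = 8.76°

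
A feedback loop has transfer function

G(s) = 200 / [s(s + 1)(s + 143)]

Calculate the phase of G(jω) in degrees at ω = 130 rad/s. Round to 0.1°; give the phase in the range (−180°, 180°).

At s = jω = j130:
pole (s+1): 1 + j130 → |·| = √(1²+130²) = √16901 ≈ 130, ∠ = arctan(130/1) ≈ 89.56°
pole (s+143): 143 + j130 → |·| = √(143²+130²) = √37349 ≈ 193.26, ∠ = arctan(130/143) ≈ 42.27°
pole at origin: |s| = 130, ∠ = 90.00° (in denominator)
∠G = 0.00° − 221.83° = -221.83° ≡ 138.17° (principal value)

138.2°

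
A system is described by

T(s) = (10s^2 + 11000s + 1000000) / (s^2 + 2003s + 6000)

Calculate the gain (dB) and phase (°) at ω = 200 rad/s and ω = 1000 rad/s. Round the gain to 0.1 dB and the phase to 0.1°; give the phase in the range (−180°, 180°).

ω = 200: 15.1 dB, -20.1°; ω = 1000: 16.1 dB, 12.9°

Substitute s = j200:
Numerator: 10(j200)^2 + 11000(j200) + 1000000 = 600000 + j2200000
Denominator: (j200)^2 + 2003(j200) + 6000 = -34000 + j400600
|N| = √(600000² + 2200000²) ≈ 2.2804e+06, ∠N ≈ 74.74°
|D| = √(34000² + 400600²) ≈ 4.0204e+05, ∠D ≈ 94.85°
|T| = 2.2804e+06 / 4.0204e+05 ≈ 5.6721
Gain = 20 log₁₀(5.6721) ≈ 15.07 dB
∠T = 74.74° − 94.85° = -20.11°

Substitute s = j1000:
Numerator: 10(j1000)^2 + 11000(j1000) + 1000000 = -9000000 + j11000000
Denominator: (j1000)^2 + 2003(j1000) + 6000 = -994000 + j2003000
|N| = √(9000000² + 11000000²) ≈ 1.4213e+07, ∠N ≈ 129.29°
|D| = √(994000² + 2003000²) ≈ 2.2361e+06, ∠D ≈ 116.39°
|T| = 1.4213e+07 / 2.2361e+06 ≈ 6.3562
Gain = 20 log₁₀(6.3562) ≈ 16.06 dB
∠T = 129.29° − 116.39° = 12.90°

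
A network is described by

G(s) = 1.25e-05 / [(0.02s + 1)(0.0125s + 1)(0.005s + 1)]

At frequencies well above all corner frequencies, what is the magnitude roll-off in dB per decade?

Each pole contributes −20 dB/decade at high frequency; each zero contributes +20 dB/decade.
Net: 0 zero(s) − 3 pole(s) → -60 dB/decade.

-60 dB/decade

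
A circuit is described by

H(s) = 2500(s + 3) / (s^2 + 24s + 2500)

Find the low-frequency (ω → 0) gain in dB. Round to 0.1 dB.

H(0) = 2500·3 / 2500 = 3
20 log₁₀(3) ≈ 9.54 dB

9.5 dB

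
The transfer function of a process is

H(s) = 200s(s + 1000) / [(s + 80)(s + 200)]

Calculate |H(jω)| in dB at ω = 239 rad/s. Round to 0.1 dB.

At s = jω = j239:
zero (s+1000): 1000 + j239 → |·| = √(1000²+239²) = √1057121 ≈ 1028.2, ∠ = arctan(239/1000) ≈ 13.44°
zero at origin: s = j239 → |·| = 239, ∠ = 90.00°
pole (s+80): 80 + j239 → |·| = √(80²+239²) = √63521 ≈ 252.03, ∠ = arctan(239/80) ≈ 71.49°
pole (s+200): 200 + j239 → |·| = √(200²+239²) = √97121 ≈ 311.64, ∠ = arctan(239/200) ≈ 50.08°
|H| = 200 · 2.4574e+05 / 78543 ≈ 625.75
Gain = 20 log₁₀(625.75) ≈ 55.93 dB

55.9 dB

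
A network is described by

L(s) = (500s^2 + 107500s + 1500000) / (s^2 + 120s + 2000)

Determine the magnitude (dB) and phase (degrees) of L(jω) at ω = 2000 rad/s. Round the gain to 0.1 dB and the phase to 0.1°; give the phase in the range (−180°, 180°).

54.0 dB, -2.7°

Substitute s = j2000:
Numerator: 500(j2000)^2 + 107500(j2000) + 1500000 = -1998500000 + j215000000
Denominator: (j2000)^2 + 120(j2000) + 2000 = -3998000 + j240000
|N| = √(1998500000² + 215000000²) ≈ 2.01e+09, ∠N ≈ 173.86°
|D| = √(3998000² + 240000²) ≈ 4.0052e+06, ∠D ≈ 176.56°
|L| = 2.01e+09 / 4.0052e+06 ≈ 501.85
Gain = 20 log₁₀(501.85) ≈ 54.01 dB
∠L = 173.86° − 176.56° = -2.70°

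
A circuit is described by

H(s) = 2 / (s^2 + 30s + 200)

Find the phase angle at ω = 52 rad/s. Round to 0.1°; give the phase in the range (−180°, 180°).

-148.1°

Substitute s = j52:
Numerator: 2 = 2 + j0
Denominator: (j52)^2 + 30(j52) + 200 = -2504 + j1560
|N| = √(2² + 0²) ≈ 2, ∠N ≈ 0.00°
|D| = √(2504² + 1560²) ≈ 2950.2, ∠D ≈ 148.08°
∠H = 0.00° − 148.08° = -148.08°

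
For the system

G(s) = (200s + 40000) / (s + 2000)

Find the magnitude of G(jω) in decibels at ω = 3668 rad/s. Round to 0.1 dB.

44.9 dB

Substitute s = j3668:
Numerator: 200(j3668) + 40000 = 40000 + j733600
Denominator: (j3668) + 2000 = 2000 + j3668
|N| = √(40000² + 733600²) ≈ 7.3469e+05, ∠N ≈ 86.88°
|D| = √(2000² + 3668²) ≈ 4177.8, ∠D ≈ 61.40°
|G| = 7.3469e+05 / 4177.8 ≈ 175.86
Gain = 20 log₁₀(175.86) ≈ 44.90 dB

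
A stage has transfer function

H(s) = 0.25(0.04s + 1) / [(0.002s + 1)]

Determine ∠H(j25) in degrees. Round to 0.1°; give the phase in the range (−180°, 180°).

At ω = 25 rad/s:
zero (1 + j25·0.04) = 1 + j1 → |·| ≈ 1.4142, ∠ ≈ 45.00°
pole (1 + j25·0.002) = 1 + j0.05 → |·| ≈ 1.0012, ∠ ≈ 2.86°
∠H = (45.00°) − (2.86°) = 42.14°

42.1°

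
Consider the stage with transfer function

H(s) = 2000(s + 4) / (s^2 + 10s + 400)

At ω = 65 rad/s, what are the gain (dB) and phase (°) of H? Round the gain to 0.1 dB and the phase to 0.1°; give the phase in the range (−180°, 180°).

At s = jω = j65:
zero (s+4): 4 + j65 → |·| = √(4²+65²) = √4241 ≈ 65.123, ∠ = arctan(65/4) ≈ 86.48°
quadratic: (j65)² + 10·j65 + 400 = -3825 + j650 → |·| ≈ 3879.8, ∠ ≈ 170.36°
|H| = 2000 · 65.123 / 3879.8 ≈ 33.57
Gain = 20 log₁₀(33.57) ≈ 30.52 dB
∠H = 86.48° − 170.36° = -83.88°

30.5 dB, -83.9°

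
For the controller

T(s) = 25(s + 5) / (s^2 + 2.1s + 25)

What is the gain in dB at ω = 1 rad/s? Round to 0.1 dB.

At s = jω = j1:
zero (s+5): 5 + j1 → |·| = √(5²+1²) = √26 ≈ 5.099, ∠ = arctan(1/5) ≈ 11.31°
quadratic: (j1)² + 2.1·j1 + 25 = 24 + j2.1 → |·| ≈ 24.092, ∠ ≈ 5.00°
|T| = 25 · 5.099 / 24.092 ≈ 5.2912
Gain = 20 log₁₀(5.2912) ≈ 14.47 dB

14.5 dB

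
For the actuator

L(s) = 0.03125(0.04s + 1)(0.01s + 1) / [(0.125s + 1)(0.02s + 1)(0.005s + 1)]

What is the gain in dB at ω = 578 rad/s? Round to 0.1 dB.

At ω = 578 rad/s:
zero (1 + j578·0.04) = 1 + j23.12 → |·| ≈ 23.142, ∠ ≈ 87.52°
zero (1 + j578·0.01) = 1 + j5.78 → |·| ≈ 5.8659, ∠ ≈ 80.18°
pole (1 + j578·0.125) = 1 + j72.25 → |·| ≈ 72.257, ∠ ≈ 89.21°
pole (1 + j578·0.02) = 1 + j11.56 → |·| ≈ 11.603, ∠ ≈ 85.06°
pole (1 + j578·0.005) = 1 + j2.89 → |·| ≈ 3.0581, ∠ ≈ 70.91°
|L| = 0.03125 · 23.142 · 5.8659 / (72.257 · 11.603 · 3.0581) ≈ 0.0016546
Gain = 20 log₁₀(0.0016546) ≈ -55.63 dB

-55.6 dB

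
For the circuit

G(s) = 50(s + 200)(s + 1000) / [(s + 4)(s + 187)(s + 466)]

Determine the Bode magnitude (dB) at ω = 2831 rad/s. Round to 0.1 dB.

At s = jω = j2831:
zero (s+200): 200 + j2831 → |·| = √(200²+2831²) = √8054561 ≈ 2838.1, ∠ = arctan(2831/200) ≈ 85.96°
zero (s+1000): 1000 + j2831 → |·| = √(1000²+2831²) = √9014561 ≈ 3002.4, ∠ = arctan(2831/1000) ≈ 70.55°
pole (s+4): 4 + j2831 → |·| = √(4²+2831²) = √8014577 ≈ 2831, ∠ = arctan(2831/4) ≈ 89.92°
pole (s+187): 187 + j2831 → |·| = √(187²+2831²) = √8049530 ≈ 2837.2, ∠ = arctan(2831/187) ≈ 86.22°
pole (s+466): 466 + j2831 → |·| = √(466²+2831²) = √8231717 ≈ 2869.1, ∠ = arctan(2831/466) ≈ 80.65°
|G| = 50 · 8.5211e+06 / 2.3045e+10 ≈ 0.018488
Gain = 20 log₁₀(0.018488) ≈ -34.66 dB

-34.7 dB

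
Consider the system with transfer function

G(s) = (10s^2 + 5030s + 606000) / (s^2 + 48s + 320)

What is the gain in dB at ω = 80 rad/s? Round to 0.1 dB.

39.5 dB

Substitute s = j80:
Numerator: 10(j80)^2 + 5030(j80) + 606000 = 542000 + j402400
Denominator: (j80)^2 + 48(j80) + 320 = -6080 + j3840
|N| = √(542000² + 402400²) ≈ 6.7505e+05, ∠N ≈ 36.59°
|D| = √(6080² + 3840²) ≈ 7191.1, ∠D ≈ 147.72°
|G| = 6.7505e+05 / 7191.1 ≈ 93.873
Gain = 20 log₁₀(93.873) ≈ 39.45 dB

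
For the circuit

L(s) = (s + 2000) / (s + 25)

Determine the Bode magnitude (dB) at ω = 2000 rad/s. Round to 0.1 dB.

3.0 dB

Substitute s = j2000:
Numerator: (j2000) + 2000 = 2000 + j2000
Denominator: (j2000) + 25 = 25 + j2000
|N| = √(2000² + 2000²) ≈ 2828.4, ∠N ≈ 45.00°
|D| = √(25² + 2000²) ≈ 2000.2, ∠D ≈ 89.28°
|L| = 2828.4 / 2000.2 ≈ 1.4141
Gain = 20 log₁₀(1.4141) ≈ 3.01 dB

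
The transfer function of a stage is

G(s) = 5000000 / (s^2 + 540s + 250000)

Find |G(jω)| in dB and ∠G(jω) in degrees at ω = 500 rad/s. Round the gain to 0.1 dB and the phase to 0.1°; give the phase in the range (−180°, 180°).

25.4 dB, -90.0°

At s = jω = j500:
quadratic: (j500)² + 540·j500 + 250000 = 0 + j270000 → |·| ≈ 2.7e+05, ∠ ≈ 90.00°
|G| = 5000000 / 2.7e+05 ≈ 18.519
Gain = 20 log₁₀(18.519) ≈ 25.35 dB
∠G = 0.00° − 90.00° = -90.00°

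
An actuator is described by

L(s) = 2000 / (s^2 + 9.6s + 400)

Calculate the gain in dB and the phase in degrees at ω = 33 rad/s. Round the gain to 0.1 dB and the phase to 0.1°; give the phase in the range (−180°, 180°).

8.4 dB, -155.3°

At s = jω = j33:
quadratic: (j33)² + 9.6·j33 + 400 = -689 + j316.8 → |·| ≈ 758.34, ∠ ≈ 155.31°
|L| = 2000 / 758.34 ≈ 2.6373
Gain = 20 log₁₀(2.6373) ≈ 8.42 dB
∠L = 0.00° − 155.31° = -155.31°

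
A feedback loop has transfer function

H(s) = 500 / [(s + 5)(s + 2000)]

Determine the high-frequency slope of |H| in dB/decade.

-40 dB/decade

Each pole contributes −20 dB/decade at high frequency; each zero contributes +20 dB/decade.
Net: 0 zero(s) − 2 pole(s) → -40 dB/decade.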